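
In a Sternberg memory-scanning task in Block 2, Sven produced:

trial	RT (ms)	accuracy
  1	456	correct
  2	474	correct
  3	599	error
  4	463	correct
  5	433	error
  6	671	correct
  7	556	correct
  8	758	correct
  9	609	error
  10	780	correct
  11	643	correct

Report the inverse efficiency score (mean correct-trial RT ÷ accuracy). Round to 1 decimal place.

825.2 ms

Correct trials (n=8): 456, 474, 463, 671, 556, 758, 780, 643
Mean correct RT = 4801/8 = 600.1250 ms
Proportion correct = 8/11
IES = 600.1250 / (8/11) = 825.172 ms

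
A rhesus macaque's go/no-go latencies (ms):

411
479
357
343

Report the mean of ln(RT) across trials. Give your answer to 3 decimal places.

5.976

ln(RT): 6.0186, 6.1717, 5.8777, 5.8377
Σ ln(RT) = 23.9058
Mean = 23.9058/4 = 5.97644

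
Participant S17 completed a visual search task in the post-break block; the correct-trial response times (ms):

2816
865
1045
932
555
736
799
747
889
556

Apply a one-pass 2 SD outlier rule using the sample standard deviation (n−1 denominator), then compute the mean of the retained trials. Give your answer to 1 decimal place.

791.6 ms

n = 10, ΣRT = 9940, M = 994.000
Σ(x−M)² = 3903958.00; s = √(3903958.00/9) = 658.615
Cutoffs: 994.000 ± 2·658.615 → [-323.2, 2311.2]
Outside: 2816 → excluded.
Retained (n=9): Σ = 7124, mean = 7124/9 = 791.556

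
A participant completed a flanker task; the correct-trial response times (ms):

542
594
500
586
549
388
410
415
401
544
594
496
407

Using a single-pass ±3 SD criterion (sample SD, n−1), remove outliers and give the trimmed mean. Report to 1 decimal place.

494.3 ms

n = 13, ΣRT = 6426, M = 494.308
Σ(x−M)² = 77082.77; s = √(77082.77/12) = 80.147
Cutoffs: 494.308 ± 3·80.147 → [253.9, 734.7]
No RTs fall outside the cutoffs; all 13 retained. Mean = 6426/13 = 494.308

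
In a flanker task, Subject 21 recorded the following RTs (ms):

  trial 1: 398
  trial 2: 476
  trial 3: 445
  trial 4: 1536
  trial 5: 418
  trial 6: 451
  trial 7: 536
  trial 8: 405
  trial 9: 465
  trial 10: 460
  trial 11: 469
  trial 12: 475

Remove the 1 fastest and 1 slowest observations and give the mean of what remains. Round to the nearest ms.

Sorted: 398, 405, 418, 445, 451, 460, 465, 469, 475, 476, 536, 1536
Drop lowest 1 (398) and highest 1 (1536)
Remaining (n=10): Σ = 4600, mean = 4600/10 = 460.000

460 ms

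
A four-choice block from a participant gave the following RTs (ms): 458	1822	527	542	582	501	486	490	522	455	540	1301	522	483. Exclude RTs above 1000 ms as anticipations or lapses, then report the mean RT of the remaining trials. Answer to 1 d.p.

Excluded: 1301, 1822
Retained (n=12): Σ = 6108
Mean = 6108/12 = 509.0000

509.0 ms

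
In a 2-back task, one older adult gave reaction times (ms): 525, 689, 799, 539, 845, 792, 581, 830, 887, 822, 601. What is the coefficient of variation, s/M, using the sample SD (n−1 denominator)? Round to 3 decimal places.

n = 11, Σ = 7910, M = 719.0909
Σ(x−M)² = 182662.909; s = √(182662.909/10) = 135.1528
CV = 135.1528 / 719.0909 = 0.18795

0.188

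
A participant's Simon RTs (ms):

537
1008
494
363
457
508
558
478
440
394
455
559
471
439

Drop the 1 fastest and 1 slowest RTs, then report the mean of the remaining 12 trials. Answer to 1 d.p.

482.5 ms

Sorted: 363, 394, 439, 440, 455, 457, 471, 478, 494, 508, 537, 558, 559, 1008
Drop lowest 1 (363) and highest 1 (1008)
Remaining (n=12): Σ = 5790, mean = 5790/12 = 482.500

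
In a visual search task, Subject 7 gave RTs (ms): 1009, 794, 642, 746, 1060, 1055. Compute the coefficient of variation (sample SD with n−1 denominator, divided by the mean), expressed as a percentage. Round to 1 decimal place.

20.3%

n = 6, Σ = 5306, M = 884.3333
Σ(x−M)² = 161549.333; s = √(161549.333/5) = 179.7495
CV = 179.7495 / 884.3333 = 0.20326 = 20.326%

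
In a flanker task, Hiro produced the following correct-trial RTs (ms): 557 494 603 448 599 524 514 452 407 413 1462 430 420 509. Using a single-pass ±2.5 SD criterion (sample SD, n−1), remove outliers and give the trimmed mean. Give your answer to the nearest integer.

490 ms

n = 14, ΣRT = 7832, M = 559.429
Σ(x−M)² = 933073.43; s = √(933073.43/13) = 267.908
Cutoffs: 559.429 ± 2.5·267.908 → [-110.3, 1229.2]
Outside: 1462 → excluded.
Retained (n=13): Σ = 6370, mean = 6370/13 = 490.000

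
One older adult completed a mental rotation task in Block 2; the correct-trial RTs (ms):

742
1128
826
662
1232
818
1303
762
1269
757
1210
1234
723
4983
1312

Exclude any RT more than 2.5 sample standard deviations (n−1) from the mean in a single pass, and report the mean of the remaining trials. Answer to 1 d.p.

n = 15, ΣRT = 18961, M = 1264.067
Σ(x−M)² = 15685528.93; s = √(15685528.93/14) = 1058.487
Cutoffs: 1264.067 ± 2.5·1058.487 → [-1382.2, 3910.3]
Outside: 4983 → excluded.
Retained (n=14): Σ = 13978, mean = 13978/14 = 998.429

998.4 ms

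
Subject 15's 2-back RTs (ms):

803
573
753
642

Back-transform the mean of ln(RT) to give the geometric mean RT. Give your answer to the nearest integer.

ln(RT): 6.6884, 6.3509, 6.6241, 6.4646
Mean ln(RT) = 26.1279/4 = 6.53197
Geometric mean = exp(6.53197) = 686.75 ms

687 ms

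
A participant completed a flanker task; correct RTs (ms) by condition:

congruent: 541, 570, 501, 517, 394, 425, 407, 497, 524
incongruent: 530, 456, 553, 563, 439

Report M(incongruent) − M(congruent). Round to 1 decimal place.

22.0 ms

M(congruent) = 4376/9 = 486.222
M(incongruent) = 2541/5 = 508.200
Difference = 508.200 − 486.222 = 21.978 ms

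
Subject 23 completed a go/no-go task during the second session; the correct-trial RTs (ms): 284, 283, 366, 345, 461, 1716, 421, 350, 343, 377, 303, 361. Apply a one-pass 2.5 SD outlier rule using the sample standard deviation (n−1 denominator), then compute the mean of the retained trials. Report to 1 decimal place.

354.0 ms

n = 12, ΣRT = 5610, M = 467.500
Σ(x−M)² = 1729877.00; s = √(1729877.00/11) = 396.562
Cutoffs: 467.500 ± 2.5·396.562 → [-523.9, 1458.9]
Outside: 1716 → excluded.
Retained (n=11): Σ = 3894, mean = 3894/11 = 354.000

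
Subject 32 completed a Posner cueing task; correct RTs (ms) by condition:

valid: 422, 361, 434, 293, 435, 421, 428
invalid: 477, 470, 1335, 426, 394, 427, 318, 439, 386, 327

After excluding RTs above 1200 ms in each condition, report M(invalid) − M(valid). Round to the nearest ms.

invalid: exclude 1335
M(valid) = 2794/7 = 399.143
M(invalid) = 3664/9 = 407.111
Difference = 407.111 − 399.143 = 7.968 ms

8 ms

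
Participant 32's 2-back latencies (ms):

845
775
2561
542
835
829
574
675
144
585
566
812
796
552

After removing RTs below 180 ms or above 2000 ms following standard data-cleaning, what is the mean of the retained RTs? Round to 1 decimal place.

698.8 ms

Excluded: 144, 2561
Retained (n=12): Σ = 8386
Mean = 8386/12 = 698.8333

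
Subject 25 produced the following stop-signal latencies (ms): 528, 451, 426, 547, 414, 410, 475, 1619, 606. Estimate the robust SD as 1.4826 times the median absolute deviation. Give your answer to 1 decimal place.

Sorted: 410, 414, 426, 451, 475, 528, 547, 606, 1619 → median = 475
|x − 475| sorted: 0, 24, 49, 53, 61, 65, 72, 131, 1144 → MAD = 61
Robust SD ≈ 1.4826 × 61 = 90.439

90.4 ms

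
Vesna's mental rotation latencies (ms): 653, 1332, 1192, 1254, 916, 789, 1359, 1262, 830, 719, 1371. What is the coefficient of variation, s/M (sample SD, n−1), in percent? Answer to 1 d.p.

n = 11, Σ = 11677, M = 1061.5455
Σ(x−M)² = 784950.727; s = √(784950.727/10) = 280.1697
CV = 280.1697 / 1061.5455 = 0.26393 = 26.393%

26.4%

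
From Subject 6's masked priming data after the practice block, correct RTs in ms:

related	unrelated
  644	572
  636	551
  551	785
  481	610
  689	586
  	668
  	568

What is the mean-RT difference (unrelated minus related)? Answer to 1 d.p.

M(related) = 3001/5 = 600.200
M(unrelated) = 4340/7 = 620.000
Difference = 620.000 − 600.200 = 19.800 ms

19.8 ms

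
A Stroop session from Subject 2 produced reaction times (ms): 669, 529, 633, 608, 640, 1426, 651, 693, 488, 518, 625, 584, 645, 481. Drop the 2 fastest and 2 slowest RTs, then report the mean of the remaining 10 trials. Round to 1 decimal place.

610.2 ms

Sorted: 481, 488, 518, 529, 584, 608, 625, 633, 640, 645, 651, 669, 693, 1426
Drop lowest 2 (481, 488) and highest 2 (693, 1426)
Remaining (n=10): Σ = 6102, mean = 6102/10 = 610.200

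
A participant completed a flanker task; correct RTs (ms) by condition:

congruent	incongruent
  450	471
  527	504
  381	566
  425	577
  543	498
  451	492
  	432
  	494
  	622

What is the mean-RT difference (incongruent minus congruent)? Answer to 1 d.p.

54.5 ms

M(congruent) = 2777/6 = 462.833
M(incongruent) = 4656/9 = 517.333
Difference = 517.333 − 462.833 = 54.500 ms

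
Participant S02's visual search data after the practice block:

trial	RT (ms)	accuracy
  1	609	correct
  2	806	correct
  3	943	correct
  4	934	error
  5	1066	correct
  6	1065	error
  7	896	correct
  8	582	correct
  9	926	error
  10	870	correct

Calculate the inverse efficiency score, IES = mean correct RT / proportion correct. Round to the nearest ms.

1178 ms

Correct trials (n=7): 609, 806, 943, 1066, 896, 582, 870
Mean correct RT = 5772/7 = 824.5714 ms
Proportion correct = 7/10
IES = 824.5714 / (7/10) = 1177.959 ms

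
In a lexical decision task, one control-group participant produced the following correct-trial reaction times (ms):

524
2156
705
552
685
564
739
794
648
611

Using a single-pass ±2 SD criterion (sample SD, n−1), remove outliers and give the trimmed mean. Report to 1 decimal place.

n = 10, ΣRT = 7978, M = 797.800
Σ(x−M)² = 2116895.60; s = √(2116895.60/9) = 484.985
Cutoffs: 797.800 ± 2·484.985 → [-172.2, 1767.8]
Outside: 2156 → excluded.
Retained (n=9): Σ = 5822, mean = 5822/9 = 646.889

646.9 ms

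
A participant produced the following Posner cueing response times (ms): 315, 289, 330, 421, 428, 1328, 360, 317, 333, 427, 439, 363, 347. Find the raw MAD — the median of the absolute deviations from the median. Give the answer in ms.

45 ms

Sorted: 289, 315, 317, 330, 333, 347, 360, 363, 421, 427, 428, 439, 1328 → median = 360
|x − 360|: 45, 71, 30, 61, 68, 968, 0, 43, 27, 67, 79, 3, 13
Sorted deviations: 0, 3, 13, 27, 30, 43, 45, 61, 67, 68, 71, 79, 968 → MAD = 45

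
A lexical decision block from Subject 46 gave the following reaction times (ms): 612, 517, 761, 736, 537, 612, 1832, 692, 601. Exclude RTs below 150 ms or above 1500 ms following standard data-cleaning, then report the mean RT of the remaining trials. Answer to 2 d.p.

633.50 ms

Excluded: 1832
Retained (n=8): Σ = 5068
Mean = 5068/8 = 633.5000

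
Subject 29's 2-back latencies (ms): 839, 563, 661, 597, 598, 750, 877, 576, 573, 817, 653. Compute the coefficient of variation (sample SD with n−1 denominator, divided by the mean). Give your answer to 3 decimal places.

n = 11, Σ = 7504, M = 682.1818
Σ(x−M)² = 138363.636; s = √(138363.636/10) = 117.6281
CV = 117.6281 / 682.1818 = 0.17243

0.172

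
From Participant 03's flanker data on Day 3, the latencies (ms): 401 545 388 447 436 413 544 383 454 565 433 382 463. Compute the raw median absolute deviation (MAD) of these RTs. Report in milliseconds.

Sorted: 382, 383, 388, 401, 413, 433, 436, 447, 454, 463, 544, 545, 565 → median = 436
|x − 436|: 35, 109, 48, 11, 0, 23, 108, 53, 18, 129, 3, 54, 27
Sorted deviations: 0, 3, 11, 18, 23, 27, 35, 48, 53, 54, 108, 109, 129 → MAD = 35

35 ms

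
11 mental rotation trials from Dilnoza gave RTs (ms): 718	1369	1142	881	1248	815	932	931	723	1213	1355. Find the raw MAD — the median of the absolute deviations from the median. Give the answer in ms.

Sorted: 718, 723, 815, 881, 931, 932, 1142, 1213, 1248, 1355, 1369 → median = 932
|x − 932|: 214, 437, 210, 51, 316, 117, 0, 1, 209, 281, 423
Sorted deviations: 0, 1, 51, 117, 209, 210, 214, 281, 316, 423, 437 → MAD = 210

210 ms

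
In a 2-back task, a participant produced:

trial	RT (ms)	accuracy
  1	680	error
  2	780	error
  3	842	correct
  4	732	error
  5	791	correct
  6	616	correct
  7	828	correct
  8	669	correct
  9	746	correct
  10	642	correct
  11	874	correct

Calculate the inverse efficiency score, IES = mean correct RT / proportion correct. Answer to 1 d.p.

1032.6 ms

Correct trials (n=8): 842, 791, 616, 828, 669, 746, 642, 874
Mean correct RT = 6008/8 = 751.0000 ms
Proportion correct = 8/11
IES = 751.0000 / (8/11) = 1032.625 ms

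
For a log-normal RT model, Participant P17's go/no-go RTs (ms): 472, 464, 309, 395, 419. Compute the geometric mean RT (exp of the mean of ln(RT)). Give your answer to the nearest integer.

ln(RT): 6.1570, 6.1399, 5.7333, 5.9789, 6.0379
Mean ln(RT) = 30.0470/5 = 6.00939
Geometric mean = exp(6.00939) = 407.24 ms

407 ms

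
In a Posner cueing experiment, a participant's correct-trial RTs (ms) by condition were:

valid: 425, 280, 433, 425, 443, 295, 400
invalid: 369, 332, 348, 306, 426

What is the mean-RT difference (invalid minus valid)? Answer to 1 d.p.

-29.7 ms

M(valid) = 2701/7 = 385.857
M(invalid) = 1781/5 = 356.200
Difference = 356.200 − 385.857 = -29.657 ms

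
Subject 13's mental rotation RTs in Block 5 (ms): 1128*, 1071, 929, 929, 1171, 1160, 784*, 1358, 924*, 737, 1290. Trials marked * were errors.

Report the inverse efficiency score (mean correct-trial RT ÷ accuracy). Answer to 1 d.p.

Correct trials (n=8): 1071, 929, 929, 1171, 1160, 1358, 737, 1290
Mean correct RT = 8645/8 = 1080.6250 ms
Proportion correct = 8/11
IES = 1080.6250 / (8/11) = 1485.859 ms

1485.9 ms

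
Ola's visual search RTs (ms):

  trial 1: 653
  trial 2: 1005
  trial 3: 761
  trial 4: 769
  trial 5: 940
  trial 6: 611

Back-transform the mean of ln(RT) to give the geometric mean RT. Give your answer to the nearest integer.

ln(RT): 6.4816, 6.9127, 6.6346, 6.6451, 6.8459, 6.4151
Mean ln(RT) = 39.9350/6 = 6.65584
Geometric mean = exp(6.65584) = 777.31 ms

777 ms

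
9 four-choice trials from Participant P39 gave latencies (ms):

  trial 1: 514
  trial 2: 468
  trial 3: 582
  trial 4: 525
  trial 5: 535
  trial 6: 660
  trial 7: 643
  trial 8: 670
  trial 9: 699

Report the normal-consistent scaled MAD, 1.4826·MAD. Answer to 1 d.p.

100.8 ms

Sorted: 468, 514, 525, 535, 582, 643, 660, 670, 699 → median = 582
|x − 582| sorted: 0, 47, 57, 61, 68, 78, 88, 114, 117 → MAD = 68
Robust SD ≈ 1.4826 × 68 = 100.817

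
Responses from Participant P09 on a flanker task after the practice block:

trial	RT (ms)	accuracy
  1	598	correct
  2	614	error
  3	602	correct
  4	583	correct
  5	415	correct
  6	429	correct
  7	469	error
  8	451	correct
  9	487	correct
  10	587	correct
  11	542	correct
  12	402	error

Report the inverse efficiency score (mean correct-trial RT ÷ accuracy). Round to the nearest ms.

Correct trials (n=9): 598, 602, 583, 415, 429, 451, 487, 587, 542
Mean correct RT = 4694/9 = 521.5556 ms
Proportion correct = 9/12
IES = 521.5556 / (9/12) = 695.407 ms

695 ms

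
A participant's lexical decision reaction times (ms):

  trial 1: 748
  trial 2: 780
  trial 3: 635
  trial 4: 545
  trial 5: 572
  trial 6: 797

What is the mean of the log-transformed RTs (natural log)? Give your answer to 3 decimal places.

6.510

ln(RT): 6.6174, 6.6593, 6.4536, 6.3008, 6.3491, 6.6809
Σ ln(RT) = 39.0611
Mean = 39.0611/6 = 6.51018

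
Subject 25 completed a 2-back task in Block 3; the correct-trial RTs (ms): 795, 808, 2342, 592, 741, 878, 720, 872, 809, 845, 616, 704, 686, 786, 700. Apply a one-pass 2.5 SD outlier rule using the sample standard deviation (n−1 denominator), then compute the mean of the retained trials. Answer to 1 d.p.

753.7 ms

n = 15, ΣRT = 12894, M = 859.600
Σ(x−M)² = 2457353.60; s = √(2457353.60/14) = 418.957
Cutoffs: 859.600 ± 2.5·418.957 → [-187.8, 1907.0]
Outside: 2342 → excluded.
Retained (n=14): Σ = 10552, mean = 10552/14 = 753.714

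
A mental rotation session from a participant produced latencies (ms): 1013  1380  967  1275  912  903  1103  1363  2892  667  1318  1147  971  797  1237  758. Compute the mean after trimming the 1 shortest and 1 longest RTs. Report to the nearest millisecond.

1082 ms

Sorted: 667, 758, 797, 903, 912, 967, 971, 1013, 1103, 1147, 1237, 1275, 1318, 1363, 1380, 2892
Drop lowest 1 (667) and highest 1 (2892)
Remaining (n=14): Σ = 15144, mean = 15144/14 = 1081.714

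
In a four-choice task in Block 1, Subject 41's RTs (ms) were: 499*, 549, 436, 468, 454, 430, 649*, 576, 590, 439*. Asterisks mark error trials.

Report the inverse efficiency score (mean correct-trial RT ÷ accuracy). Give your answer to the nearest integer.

715 ms

Correct trials (n=7): 549, 436, 468, 454, 430, 576, 590
Mean correct RT = 3503/7 = 500.4286 ms
Proportion correct = 7/10
IES = 500.4286 / (7/10) = 714.898 ms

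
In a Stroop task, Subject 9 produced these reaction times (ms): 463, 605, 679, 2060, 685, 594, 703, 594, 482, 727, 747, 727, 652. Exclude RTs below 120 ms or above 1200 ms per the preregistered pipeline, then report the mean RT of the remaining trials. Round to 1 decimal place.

638.2 ms

Excluded: 2060
Retained (n=12): Σ = 7658
Mean = 7658/12 = 638.1667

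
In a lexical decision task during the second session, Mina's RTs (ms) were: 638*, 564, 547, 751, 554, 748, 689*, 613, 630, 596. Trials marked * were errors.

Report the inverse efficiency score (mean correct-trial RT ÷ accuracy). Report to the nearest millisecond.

782 ms

Correct trials (n=8): 564, 547, 751, 554, 748, 613, 630, 596
Mean correct RT = 5003/8 = 625.3750 ms
Proportion correct = 8/10
IES = 625.3750 / (8/10) = 781.719 ms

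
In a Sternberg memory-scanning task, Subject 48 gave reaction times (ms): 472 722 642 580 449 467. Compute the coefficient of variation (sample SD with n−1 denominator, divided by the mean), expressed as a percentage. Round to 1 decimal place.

n = 6, Σ = 3332, M = 555.3333
Σ(x−M)² = 61951.333; s = √(61951.333/5) = 111.3116
CV = 111.3116 / 555.3333 = 0.20044 = 20.044%

20.0%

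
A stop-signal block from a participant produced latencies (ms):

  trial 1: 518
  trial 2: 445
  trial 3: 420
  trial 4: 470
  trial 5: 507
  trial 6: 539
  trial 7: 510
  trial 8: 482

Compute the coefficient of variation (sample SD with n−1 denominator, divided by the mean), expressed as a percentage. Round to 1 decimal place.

n = 8, Σ = 3891, M = 486.3750
Σ(x−M)² = 11157.875; s = √(11157.875/7) = 39.9247
CV = 39.9247 / 486.3750 = 0.08209 = 8.209%

8.2%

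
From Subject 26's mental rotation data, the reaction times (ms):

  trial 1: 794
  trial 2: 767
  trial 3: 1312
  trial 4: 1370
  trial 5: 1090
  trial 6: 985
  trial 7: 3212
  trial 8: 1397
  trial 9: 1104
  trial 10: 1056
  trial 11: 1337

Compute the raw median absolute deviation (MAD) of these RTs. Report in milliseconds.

Sorted: 767, 794, 985, 1056, 1090, 1104, 1312, 1337, 1370, 1397, 3212 → median = 1104
|x − 1104|: 310, 337, 208, 266, 14, 119, 2108, 293, 0, 48, 233
Sorted deviations: 0, 14, 48, 119, 208, 233, 266, 293, 310, 337, 2108 → MAD = 233

233 ms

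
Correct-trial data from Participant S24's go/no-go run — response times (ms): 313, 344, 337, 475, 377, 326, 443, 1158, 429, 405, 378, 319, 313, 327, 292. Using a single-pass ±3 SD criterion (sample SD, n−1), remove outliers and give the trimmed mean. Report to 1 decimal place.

n = 15, ΣRT = 6236, M = 415.733
Σ(x−M)² = 631476.93; s = √(631476.93/14) = 212.381
Cutoffs: 415.733 ± 3·212.381 → [-221.4, 1052.9]
Outside: 1158 → excluded.
Retained (n=14): Σ = 5078, mean = 5078/14 = 362.714

362.7 ms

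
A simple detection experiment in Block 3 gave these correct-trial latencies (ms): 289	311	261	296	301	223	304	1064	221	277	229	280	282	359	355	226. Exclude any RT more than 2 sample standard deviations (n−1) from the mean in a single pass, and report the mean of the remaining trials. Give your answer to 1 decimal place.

280.9 ms

n = 16, ΣRT = 5278, M = 329.875
Σ(x−M)² = 601657.75; s = √(601657.75/15) = 200.276
Cutoffs: 329.875 ± 2·200.276 → [-70.7, 730.4]
Outside: 1064 → excluded.
Retained (n=15): Σ = 4214, mean = 4214/15 = 280.933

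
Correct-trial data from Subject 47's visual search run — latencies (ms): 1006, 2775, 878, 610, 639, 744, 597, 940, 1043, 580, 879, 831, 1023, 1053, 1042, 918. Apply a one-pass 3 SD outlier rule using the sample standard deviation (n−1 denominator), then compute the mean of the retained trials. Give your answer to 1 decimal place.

852.2 ms

n = 16, ΣRT = 15558, M = 972.375
Σ(x−M)² = 3900577.75; s = √(3900577.75/15) = 509.940
Cutoffs: 972.375 ± 3·509.940 → [-557.4, 2502.2]
Outside: 2775 → excluded.
Retained (n=15): Σ = 12783, mean = 12783/15 = 852.200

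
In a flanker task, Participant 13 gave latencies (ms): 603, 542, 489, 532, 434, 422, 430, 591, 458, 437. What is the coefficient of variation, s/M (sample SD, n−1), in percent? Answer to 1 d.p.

n = 10, Σ = 4938, M = 493.8000
Σ(x−M)² = 42487.600; s = √(42487.600/9) = 68.7084
CV = 68.7084 / 493.8000 = 0.13914 = 13.914%

13.9%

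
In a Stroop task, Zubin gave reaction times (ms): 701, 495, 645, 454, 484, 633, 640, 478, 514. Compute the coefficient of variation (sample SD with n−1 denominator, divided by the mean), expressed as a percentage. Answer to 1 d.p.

16.6%

n = 9, Σ = 5044, M = 560.4444
Σ(x−M)² = 68910.222; s = √(68910.222/8) = 92.8104
CV = 92.8104 / 560.4444 = 0.16560 = 16.560%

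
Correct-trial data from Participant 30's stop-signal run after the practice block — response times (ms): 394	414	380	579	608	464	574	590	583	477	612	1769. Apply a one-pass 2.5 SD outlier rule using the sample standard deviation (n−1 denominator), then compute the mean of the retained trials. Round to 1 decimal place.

n = 12, ΣRT = 7444, M = 620.333
Σ(x−M)² = 1522370.67; s = √(1522370.67/11) = 372.018
Cutoffs: 620.333 ± 2.5·372.018 → [-309.7, 1550.4]
Outside: 1769 → excluded.
Retained (n=11): Σ = 5675, mean = 5675/11 = 515.909

515.9 ms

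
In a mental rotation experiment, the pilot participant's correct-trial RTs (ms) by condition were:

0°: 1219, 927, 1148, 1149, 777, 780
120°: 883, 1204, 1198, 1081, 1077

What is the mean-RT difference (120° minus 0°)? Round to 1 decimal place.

88.6 ms

M(0°) = 6000/6 = 1000.000
M(120°) = 5443/5 = 1088.600
Difference = 1088.600 − 1000.000 = 88.600 ms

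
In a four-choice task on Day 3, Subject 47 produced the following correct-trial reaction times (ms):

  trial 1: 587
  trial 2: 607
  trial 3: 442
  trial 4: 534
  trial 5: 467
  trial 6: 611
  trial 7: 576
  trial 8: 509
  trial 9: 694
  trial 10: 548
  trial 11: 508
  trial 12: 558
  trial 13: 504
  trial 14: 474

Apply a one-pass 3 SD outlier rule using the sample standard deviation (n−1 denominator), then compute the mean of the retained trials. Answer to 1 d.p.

544.2 ms

n = 14, ΣRT = 7619, M = 544.214
Σ(x−M)² = 59496.36; s = √(59496.36/13) = 67.651
Cutoffs: 544.214 ± 3·67.651 → [341.3, 747.2]
No RTs fall outside the cutoffs; all 14 retained. Mean = 7619/14 = 544.214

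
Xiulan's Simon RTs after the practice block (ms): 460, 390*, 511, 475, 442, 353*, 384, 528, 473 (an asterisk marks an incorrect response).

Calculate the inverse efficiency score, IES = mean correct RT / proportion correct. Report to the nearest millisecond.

Correct trials (n=7): 460, 511, 475, 442, 384, 528, 473
Mean correct RT = 3273/7 = 467.5714 ms
Proportion correct = 7/9
IES = 467.5714 / (7/9) = 601.163 ms

601 ms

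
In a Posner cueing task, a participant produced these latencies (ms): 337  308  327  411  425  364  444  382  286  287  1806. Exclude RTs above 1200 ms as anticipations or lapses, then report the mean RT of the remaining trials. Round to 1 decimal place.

Excluded: 1806
Retained (n=10): Σ = 3571
Mean = 3571/10 = 357.1000

357.1 ms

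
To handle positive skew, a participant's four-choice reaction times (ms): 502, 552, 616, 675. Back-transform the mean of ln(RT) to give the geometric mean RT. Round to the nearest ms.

ln(RT): 6.2186, 6.3135, 6.4232, 6.5147
Mean ln(RT) = 25.4701/4 = 6.36753
Geometric mean = exp(6.36753) = 582.62 ms

583 ms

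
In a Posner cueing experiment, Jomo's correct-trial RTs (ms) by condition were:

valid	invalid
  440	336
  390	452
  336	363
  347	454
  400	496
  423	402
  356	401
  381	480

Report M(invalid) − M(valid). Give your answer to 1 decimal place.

M(valid) = 3073/8 = 384.125
M(invalid) = 3384/8 = 423.000
Difference = 423.000 − 384.125 = 38.875 ms

38.9 ms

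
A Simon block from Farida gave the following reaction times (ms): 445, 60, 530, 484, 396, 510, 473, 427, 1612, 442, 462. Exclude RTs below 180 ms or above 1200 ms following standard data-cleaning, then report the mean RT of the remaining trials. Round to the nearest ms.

Excluded: 60, 1612
Retained (n=9): Σ = 4169
Mean = 4169/9 = 463.2222

463 ms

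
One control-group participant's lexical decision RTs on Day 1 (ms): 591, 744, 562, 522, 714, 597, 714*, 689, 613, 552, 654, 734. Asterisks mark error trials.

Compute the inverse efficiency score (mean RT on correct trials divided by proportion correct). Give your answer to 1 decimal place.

Correct trials (n=11): 591, 744, 562, 522, 714, 597, 689, 613, 552, 654, 734
Mean correct RT = 6972/11 = 633.8182 ms
Proportion correct = 11/12
IES = 633.8182 / (11/12) = 691.438 ms

691.4 ms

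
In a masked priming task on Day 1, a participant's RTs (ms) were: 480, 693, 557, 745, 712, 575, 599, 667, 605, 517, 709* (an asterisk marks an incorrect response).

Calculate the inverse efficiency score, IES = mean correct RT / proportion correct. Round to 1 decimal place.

Correct trials (n=10): 480, 693, 557, 745, 712, 575, 599, 667, 605, 517
Mean correct RT = 6150/10 = 615.0000 ms
Proportion correct = 10/11
IES = 615.0000 / (10/11) = 676.500 ms

676.5 ms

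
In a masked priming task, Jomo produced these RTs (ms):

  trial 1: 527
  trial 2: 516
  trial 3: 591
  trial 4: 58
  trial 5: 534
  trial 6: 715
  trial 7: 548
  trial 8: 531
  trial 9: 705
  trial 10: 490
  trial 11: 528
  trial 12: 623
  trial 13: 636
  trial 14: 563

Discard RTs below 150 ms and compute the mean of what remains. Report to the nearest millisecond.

Excluded: 58
Retained (n=13): Σ = 7507
Mean = 7507/13 = 577.4615

577 ms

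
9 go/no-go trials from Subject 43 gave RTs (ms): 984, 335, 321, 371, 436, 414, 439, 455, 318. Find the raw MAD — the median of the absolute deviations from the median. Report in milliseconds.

Sorted: 318, 321, 335, 371, 414, 436, 439, 455, 984 → median = 414
|x − 414|: 570, 79, 93, 43, 22, 0, 25, 41, 96
Sorted deviations: 0, 22, 25, 41, 43, 79, 93, 96, 570 → MAD = 43

43 ms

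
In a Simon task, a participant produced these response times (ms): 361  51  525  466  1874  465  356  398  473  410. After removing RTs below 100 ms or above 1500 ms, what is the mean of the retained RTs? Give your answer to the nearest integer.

432 ms

Excluded: 51, 1874
Retained (n=8): Σ = 3454
Mean = 3454/8 = 431.7500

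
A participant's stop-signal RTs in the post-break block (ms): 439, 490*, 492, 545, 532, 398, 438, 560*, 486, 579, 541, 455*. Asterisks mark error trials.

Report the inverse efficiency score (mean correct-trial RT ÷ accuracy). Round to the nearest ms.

659 ms

Correct trials (n=9): 439, 492, 545, 532, 398, 438, 486, 579, 541
Mean correct RT = 4450/9 = 494.4444 ms
Proportion correct = 9/12
IES = 494.4444 / (9/12) = 659.259 ms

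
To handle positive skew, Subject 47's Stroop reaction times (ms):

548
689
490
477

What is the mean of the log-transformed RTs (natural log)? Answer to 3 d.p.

ln(RT): 6.3063, 6.5352, 6.1944, 6.1675
Σ ln(RT) = 25.2034
Mean = 25.2034/4 = 6.30086

6.301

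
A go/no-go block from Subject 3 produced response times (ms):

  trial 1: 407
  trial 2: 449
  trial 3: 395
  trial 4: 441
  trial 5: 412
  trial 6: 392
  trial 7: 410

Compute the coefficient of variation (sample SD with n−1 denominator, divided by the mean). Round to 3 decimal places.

n = 7, Σ = 2906, M = 415.1429
Σ(x−M)² = 2858.857; s = √(2858.857/6) = 21.8283
CV = 21.8283 / 415.1429 = 0.05258

0.053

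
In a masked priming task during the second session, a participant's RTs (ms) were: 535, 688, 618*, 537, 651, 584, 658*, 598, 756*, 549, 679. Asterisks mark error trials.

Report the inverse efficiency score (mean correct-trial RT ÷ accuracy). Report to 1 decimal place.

Correct trials (n=8): 535, 688, 537, 651, 584, 598, 549, 679
Mean correct RT = 4821/8 = 602.6250 ms
Proportion correct = 8/11
IES = 602.6250 / (8/11) = 828.609 ms

828.6 ms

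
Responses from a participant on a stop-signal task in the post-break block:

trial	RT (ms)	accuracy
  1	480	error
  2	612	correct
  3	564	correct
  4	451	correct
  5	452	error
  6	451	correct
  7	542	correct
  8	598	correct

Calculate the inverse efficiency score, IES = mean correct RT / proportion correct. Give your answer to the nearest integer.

715 ms

Correct trials (n=6): 612, 564, 451, 451, 542, 598
Mean correct RT = 3218/6 = 536.3333 ms
Proportion correct = 6/8
IES = 536.3333 / (6/8) = 715.111 ms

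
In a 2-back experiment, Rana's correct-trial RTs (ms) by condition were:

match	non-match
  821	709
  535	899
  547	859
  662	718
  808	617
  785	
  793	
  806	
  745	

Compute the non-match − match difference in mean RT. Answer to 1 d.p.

38.0 ms

M(match) = 6502/9 = 722.444
M(non-match) = 3802/5 = 760.400
Difference = 760.400 − 722.444 = 37.956 ms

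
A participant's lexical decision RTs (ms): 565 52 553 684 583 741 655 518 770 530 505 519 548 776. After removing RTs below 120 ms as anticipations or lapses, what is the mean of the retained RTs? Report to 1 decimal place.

611.3 ms

Excluded: 52
Retained (n=13): Σ = 7947
Mean = 7947/13 = 611.3077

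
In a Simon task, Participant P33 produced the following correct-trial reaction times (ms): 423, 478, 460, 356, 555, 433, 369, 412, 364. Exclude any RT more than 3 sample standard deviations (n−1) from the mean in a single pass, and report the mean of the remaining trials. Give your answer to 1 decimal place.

427.8 ms

n = 9, ΣRT = 3850, M = 427.778
Σ(x−M)² = 32719.56; s = √(32719.56/8) = 63.953
Cutoffs: 427.778 ± 3·63.953 → [235.9, 619.6]
No RTs fall outside the cutoffs; all 9 retained. Mean = 3850/9 = 427.778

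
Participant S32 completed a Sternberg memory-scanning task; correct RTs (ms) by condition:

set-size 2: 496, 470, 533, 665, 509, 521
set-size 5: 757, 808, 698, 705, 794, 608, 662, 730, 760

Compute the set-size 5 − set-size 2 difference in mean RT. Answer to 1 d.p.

192.3 ms

M(set-size 2) = 3194/6 = 532.333
M(set-size 5) = 6522/9 = 724.667
Difference = 724.667 − 532.333 = 192.333 ms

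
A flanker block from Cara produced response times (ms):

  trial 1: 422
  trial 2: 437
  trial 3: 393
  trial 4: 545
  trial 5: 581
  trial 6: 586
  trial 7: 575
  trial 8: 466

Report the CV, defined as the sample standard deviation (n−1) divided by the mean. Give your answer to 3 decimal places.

n = 8, Σ = 4005, M = 500.6250
Σ(x−M)² = 44261.875; s = √(44261.875/7) = 79.5181
CV = 79.5181 / 500.6250 = 0.15884

0.159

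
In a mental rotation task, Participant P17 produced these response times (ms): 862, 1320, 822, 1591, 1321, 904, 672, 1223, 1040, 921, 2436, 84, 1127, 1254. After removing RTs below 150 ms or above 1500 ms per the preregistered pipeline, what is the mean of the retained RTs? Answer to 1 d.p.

Excluded: 84, 1591, 2436
Retained (n=11): Σ = 11466
Mean = 11466/11 = 1042.3636

1042.4 ms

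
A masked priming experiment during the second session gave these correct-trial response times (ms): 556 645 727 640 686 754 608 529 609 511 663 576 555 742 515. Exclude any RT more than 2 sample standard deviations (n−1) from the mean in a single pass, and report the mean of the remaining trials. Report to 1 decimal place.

n = 15, ΣRT = 9316, M = 621.067
Σ(x−M)² = 93210.93; s = √(93210.93/14) = 81.596
Cutoffs: 621.067 ± 2·81.596 → [457.9, 784.3]
No RTs fall outside the cutoffs; all 15 retained. Mean = 9316/15 = 621.067

621.1 ms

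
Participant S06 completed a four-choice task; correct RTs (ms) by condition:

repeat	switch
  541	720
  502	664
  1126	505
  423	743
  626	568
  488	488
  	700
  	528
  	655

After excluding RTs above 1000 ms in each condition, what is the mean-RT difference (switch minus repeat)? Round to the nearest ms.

repeat: exclude 1126
M(repeat) = 2580/5 = 516.000
M(switch) = 5571/9 = 619.000
Difference = 619.000 − 516.000 = 103.000 ms

103 ms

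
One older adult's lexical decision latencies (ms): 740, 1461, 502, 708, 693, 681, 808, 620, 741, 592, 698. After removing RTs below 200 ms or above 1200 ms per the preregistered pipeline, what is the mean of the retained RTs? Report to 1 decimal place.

678.3 ms

Excluded: 1461
Retained (n=10): Σ = 6783
Mean = 6783/10 = 678.3000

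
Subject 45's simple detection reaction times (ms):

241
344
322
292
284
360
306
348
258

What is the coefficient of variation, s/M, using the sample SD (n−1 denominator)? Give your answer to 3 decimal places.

n = 9, Σ = 2755, M = 306.1111
Σ(x−M)² = 13588.889; s = √(13588.889/8) = 41.2142
CV = 41.2142 / 306.1111 = 0.13464

0.135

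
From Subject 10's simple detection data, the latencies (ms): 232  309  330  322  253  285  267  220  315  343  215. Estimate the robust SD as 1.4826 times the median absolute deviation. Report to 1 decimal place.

Sorted: 215, 220, 232, 253, 267, 285, 309, 315, 322, 330, 343 → median = 285
|x − 285| sorted: 0, 18, 24, 30, 32, 37, 45, 53, 58, 65, 70 → MAD = 37
Robust SD ≈ 1.4826 × 37 = 54.856

54.9 ms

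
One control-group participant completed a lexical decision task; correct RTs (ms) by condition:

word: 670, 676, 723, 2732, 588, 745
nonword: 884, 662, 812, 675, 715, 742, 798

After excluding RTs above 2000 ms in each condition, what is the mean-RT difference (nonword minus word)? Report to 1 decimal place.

word: exclude 2732
M(word) = 3402/5 = 680.400
M(nonword) = 5288/7 = 755.429
Difference = 755.429 − 680.400 = 75.029 ms

75.0 ms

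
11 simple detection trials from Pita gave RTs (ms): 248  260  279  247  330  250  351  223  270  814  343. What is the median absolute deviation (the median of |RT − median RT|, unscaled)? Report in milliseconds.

Sorted: 223, 247, 248, 250, 260, 270, 279, 330, 343, 351, 814 → median = 270
|x − 270|: 22, 10, 9, 23, 60, 20, 81, 47, 0, 544, 73
Sorted deviations: 0, 9, 10, 20, 22, 23, 47, 60, 73, 81, 544 → MAD = 23

23 ms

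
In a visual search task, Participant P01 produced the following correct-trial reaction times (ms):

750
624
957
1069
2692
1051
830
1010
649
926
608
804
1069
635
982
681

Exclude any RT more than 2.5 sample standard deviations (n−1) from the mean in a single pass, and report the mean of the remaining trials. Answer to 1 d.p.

n = 16, ΣRT = 15337, M = 958.562
Σ(x−M)² = 3638305.94; s = √(3638305.94/15) = 492.497
Cutoffs: 958.562 ± 2.5·492.497 → [-272.7, 2189.8]
Outside: 2692 → excluded.
Retained (n=15): Σ = 12645, mean = 12645/15 = 843.000

843.0 ms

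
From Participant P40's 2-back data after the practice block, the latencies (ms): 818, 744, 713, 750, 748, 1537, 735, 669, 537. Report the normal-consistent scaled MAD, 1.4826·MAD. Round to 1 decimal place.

Sorted: 537, 669, 713, 735, 744, 748, 750, 818, 1537 → median = 744
|x − 744| sorted: 0, 4, 6, 9, 31, 74, 75, 207, 793 → MAD = 31
Robust SD ≈ 1.4826 × 31 = 45.961

46.0 ms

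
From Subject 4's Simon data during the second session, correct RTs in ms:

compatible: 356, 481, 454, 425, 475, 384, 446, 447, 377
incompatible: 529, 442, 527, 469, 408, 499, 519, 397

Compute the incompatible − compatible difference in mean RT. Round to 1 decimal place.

M(compatible) = 3845/9 = 427.222
M(incompatible) = 3790/8 = 473.750
Difference = 473.750 − 427.222 = 46.528 ms

46.5 ms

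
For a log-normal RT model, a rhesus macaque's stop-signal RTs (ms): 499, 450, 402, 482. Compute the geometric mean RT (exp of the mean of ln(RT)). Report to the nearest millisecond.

457 ms

ln(RT): 6.2126, 6.1092, 5.9965, 6.1779
Mean ln(RT) = 24.4962/4 = 6.12406
Geometric mean = exp(6.12406) = 456.72 ms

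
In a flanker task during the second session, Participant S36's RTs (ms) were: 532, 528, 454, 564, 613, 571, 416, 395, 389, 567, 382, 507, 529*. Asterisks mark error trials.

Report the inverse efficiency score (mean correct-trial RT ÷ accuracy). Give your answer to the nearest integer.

Correct trials (n=12): 532, 528, 454, 564, 613, 571, 416, 395, 389, 567, 382, 507
Mean correct RT = 5918/12 = 493.1667 ms
Proportion correct = 12/13
IES = 493.1667 / (12/13) = 534.264 ms

534 ms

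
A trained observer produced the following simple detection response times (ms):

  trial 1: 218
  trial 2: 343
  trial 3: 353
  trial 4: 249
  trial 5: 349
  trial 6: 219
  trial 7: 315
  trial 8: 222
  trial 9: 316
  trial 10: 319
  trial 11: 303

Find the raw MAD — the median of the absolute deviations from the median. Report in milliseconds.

Sorted: 218, 219, 222, 249, 303, 315, 316, 319, 343, 349, 353 → median = 315
|x − 315|: 97, 28, 38, 66, 34, 96, 0, 93, 1, 4, 12
Sorted deviations: 0, 1, 4, 12, 28, 34, 38, 66, 93, 96, 97 → MAD = 34

34 ms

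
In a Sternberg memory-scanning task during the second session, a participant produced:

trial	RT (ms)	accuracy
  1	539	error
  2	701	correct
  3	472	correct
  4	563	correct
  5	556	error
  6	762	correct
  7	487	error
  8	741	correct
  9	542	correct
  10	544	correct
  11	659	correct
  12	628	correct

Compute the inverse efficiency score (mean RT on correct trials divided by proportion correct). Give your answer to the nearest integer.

Correct trials (n=9): 701, 472, 563, 762, 741, 542, 544, 659, 628
Mean correct RT = 5612/9 = 623.5556 ms
Proportion correct = 9/12
IES = 623.5556 / (9/12) = 831.407 ms

831 ms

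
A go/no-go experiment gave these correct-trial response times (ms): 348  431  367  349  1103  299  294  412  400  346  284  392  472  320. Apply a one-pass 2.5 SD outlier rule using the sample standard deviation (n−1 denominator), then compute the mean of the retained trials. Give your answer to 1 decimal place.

n = 14, ΣRT = 5817, M = 415.500
Σ(x−M)² = 547801.50; s = √(547801.50/13) = 205.277
Cutoffs: 415.500 ± 2.5·205.277 → [-97.7, 928.7]
Outside: 1103 → excluded.
Retained (n=13): Σ = 4714, mean = 4714/13 = 362.615

362.6 ms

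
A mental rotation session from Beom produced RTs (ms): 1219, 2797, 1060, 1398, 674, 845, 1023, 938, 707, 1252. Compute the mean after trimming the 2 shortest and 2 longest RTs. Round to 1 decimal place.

1056.2 ms

Sorted: 674, 707, 845, 938, 1023, 1060, 1219, 1252, 1398, 2797
Drop lowest 2 (674, 707) and highest 2 (1398, 2797)
Remaining (n=6): Σ = 6337, mean = 6337/6 = 1056.167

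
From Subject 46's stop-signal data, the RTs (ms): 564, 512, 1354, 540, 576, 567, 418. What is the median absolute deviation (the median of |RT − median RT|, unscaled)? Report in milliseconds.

Sorted: 418, 512, 540, 564, 567, 576, 1354 → median = 564
|x − 564|: 0, 52, 790, 24, 12, 3, 146
Sorted deviations: 0, 3, 12, 24, 52, 146, 790 → MAD = 24

24 ms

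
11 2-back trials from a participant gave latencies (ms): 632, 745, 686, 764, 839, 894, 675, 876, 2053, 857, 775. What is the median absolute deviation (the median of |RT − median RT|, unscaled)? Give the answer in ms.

Sorted: 632, 675, 686, 745, 764, 775, 839, 857, 876, 894, 2053 → median = 775
|x − 775|: 143, 30, 89, 11, 64, 119, 100, 101, 1278, 82, 0
Sorted deviations: 0, 11, 30, 64, 82, 89, 100, 101, 119, 143, 1278 → MAD = 89

89 ms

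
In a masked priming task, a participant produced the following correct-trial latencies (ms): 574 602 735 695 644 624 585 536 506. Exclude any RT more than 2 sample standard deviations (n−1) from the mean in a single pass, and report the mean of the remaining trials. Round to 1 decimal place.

611.2 ms

n = 9, ΣRT = 5501, M = 611.222
Σ(x−M)² = 42465.56; s = √(42465.56/8) = 72.857
Cutoffs: 611.222 ± 2·72.857 → [465.5, 756.9]
No RTs fall outside the cutoffs; all 9 retained. Mean = 5501/9 = 611.222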